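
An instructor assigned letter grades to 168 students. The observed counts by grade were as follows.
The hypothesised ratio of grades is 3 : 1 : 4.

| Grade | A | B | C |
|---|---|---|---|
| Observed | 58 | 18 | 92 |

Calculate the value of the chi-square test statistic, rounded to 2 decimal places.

1.59

Ratio total = 8. Expected counts: 168×3/8 = 63, 168×1/8 = 21, 168×4/8 = 84.
χ² = (58−63)²/63 + (18−21)²/21 + (92−84)²/84
   = 0.397 + 0.429 + 0.762
Sum = 1.59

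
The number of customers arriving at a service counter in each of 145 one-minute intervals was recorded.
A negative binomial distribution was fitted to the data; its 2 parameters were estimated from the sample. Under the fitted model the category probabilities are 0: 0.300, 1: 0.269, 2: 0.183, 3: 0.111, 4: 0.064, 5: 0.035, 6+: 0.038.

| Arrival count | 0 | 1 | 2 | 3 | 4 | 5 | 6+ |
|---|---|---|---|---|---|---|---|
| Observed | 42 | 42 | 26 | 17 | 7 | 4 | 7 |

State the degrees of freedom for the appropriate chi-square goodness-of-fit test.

4

There are k = 7 categories and 2 parameters estimated from the data, so df = 7 − 1 − 2 = 4.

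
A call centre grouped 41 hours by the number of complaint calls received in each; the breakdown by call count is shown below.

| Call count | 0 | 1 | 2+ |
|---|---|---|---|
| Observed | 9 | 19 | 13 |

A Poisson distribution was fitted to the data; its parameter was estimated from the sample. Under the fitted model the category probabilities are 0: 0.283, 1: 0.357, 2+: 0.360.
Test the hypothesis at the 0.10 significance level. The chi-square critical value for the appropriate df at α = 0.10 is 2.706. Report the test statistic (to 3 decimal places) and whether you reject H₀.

Expected counts E_i = n·p_i: 41×0.283 = 11.603, 41×0.357 = 14.637, 41×0.360 = 14.76.
0: (9 − 11.603)²/11.603 = 6.775609/11.603 = 0.5840
1: (19 − 14.637)²/14.637 = 19.035769/14.637 = 1.3005
2+: (13 − 14.76)²/14.76 = 3.0976/14.76 = 0.2099
Sum = 2.094
df = 1. Since 2.094 < 2.706, we do not reject H₀.

2.094; do not reject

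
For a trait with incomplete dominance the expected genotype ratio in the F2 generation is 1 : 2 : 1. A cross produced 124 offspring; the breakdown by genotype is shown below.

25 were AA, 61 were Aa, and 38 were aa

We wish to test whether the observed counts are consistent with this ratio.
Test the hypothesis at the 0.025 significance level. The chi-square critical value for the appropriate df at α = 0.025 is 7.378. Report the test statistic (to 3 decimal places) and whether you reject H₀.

Ratio total = 4. Expected counts: 124×1/4 = 31, 124×2/4 = 62, 124×1/4 = 31.
χ² = (25−31)²/31 + (61−62)²/62 + (38−31)²/31
   = 1.1613 + 0.0161 + 1.5806
Sum = 2.758
df = 2. Since 2.758 < 7.378, we do not reject H₀.

2.758; do not reject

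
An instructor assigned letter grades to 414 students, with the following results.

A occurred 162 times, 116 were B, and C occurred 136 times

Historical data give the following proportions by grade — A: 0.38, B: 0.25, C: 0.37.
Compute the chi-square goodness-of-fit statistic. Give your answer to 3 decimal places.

Expected counts E_i = n·p_i: 414×0.38 = 157.32, 414×0.25 = 103.5, 414×0.37 = 153.18.
A: (162 − 157.32)²/157.32 = 21.9024/157.32 = 0.1392
B: (116 − 103.5)²/103.5 = 156.25/103.5 = 1.5097
C: (136 − 153.18)²/153.18 = 295.1524/153.18 = 1.9268
Sum = 3.576

3.576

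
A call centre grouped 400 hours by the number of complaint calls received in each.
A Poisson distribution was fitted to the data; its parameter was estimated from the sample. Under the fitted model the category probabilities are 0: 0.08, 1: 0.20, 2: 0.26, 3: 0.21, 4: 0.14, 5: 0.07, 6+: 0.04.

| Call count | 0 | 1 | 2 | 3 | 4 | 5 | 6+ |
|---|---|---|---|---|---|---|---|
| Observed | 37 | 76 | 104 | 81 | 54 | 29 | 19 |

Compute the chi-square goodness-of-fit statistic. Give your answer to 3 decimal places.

Expected counts E_i = n·p_i: 400×0.08 = 32, 400×0.20 = 80, 400×0.26 = 104, 400×0.21 = 84, 400×0.14 = 56, 400×0.07 = 28, 400×0.04 = 16.
χ² = (37−32)²/32 + (76−80)²/80 + (104−104)²/104 + (81−84)²/84 + (54−56)²/56 + (29−28)²/28 + (19−16)²/16
   = 0.7813 + 0.2000 + 0.0000 + 0.1071 + 0.0714 + 0.0357 + 0.5625
Sum = 1.758

1.758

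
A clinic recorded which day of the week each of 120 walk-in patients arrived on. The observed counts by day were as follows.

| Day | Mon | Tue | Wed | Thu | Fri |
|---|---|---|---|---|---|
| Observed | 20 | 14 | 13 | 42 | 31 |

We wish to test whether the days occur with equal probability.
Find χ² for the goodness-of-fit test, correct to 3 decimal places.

25.417

Under H₀ each category has probability 1/5, so each expected count is 120/5 = 24.
χ² = (20−24)²/24 + (14−24)²/24 + (13−24)²/24 + (42−24)²/24 + (31−24)²/24
   = 0.6667 + 4.1667 + 5.0417 + 13.5000 + 2.0417
Sum = 25.417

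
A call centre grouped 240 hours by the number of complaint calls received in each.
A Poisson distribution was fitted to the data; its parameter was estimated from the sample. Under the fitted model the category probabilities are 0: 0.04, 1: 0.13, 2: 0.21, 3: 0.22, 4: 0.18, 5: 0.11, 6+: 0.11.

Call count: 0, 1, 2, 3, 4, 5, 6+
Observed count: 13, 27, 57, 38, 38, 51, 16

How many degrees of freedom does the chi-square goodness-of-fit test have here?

5

There are k = 7 categories and 1 parameter estimated from the data, so df = 7 − 1 − 1 = 5.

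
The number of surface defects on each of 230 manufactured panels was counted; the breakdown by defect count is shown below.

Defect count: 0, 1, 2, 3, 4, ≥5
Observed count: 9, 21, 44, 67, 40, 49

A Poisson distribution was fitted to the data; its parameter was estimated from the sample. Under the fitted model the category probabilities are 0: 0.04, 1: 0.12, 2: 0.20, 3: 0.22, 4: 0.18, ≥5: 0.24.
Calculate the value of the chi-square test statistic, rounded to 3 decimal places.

Expected counts E_i = n·p_i: 230×0.04 = 9.2, 230×0.12 = 27.6, 230×0.20 = 46, 230×0.22 = 50.6, 230×0.18 = 41.4, 230×0.24 = 55.2.
0: (9 − 9.2)²/9.2 = 0.04/9.2 = 0.0043
1: (21 − 27.6)²/27.6 = 43.56/27.6 = 1.5783
2: (44 − 46)²/46 = 4/46 = 0.0870
3: (67 − 50.6)²/50.6 = 268.96/50.6 = 5.3154
4: (40 − 41.4)²/41.4 = 1.96/41.4 = 0.0473
≥5: (49 − 55.2)²/55.2 = 38.44/55.2 = 0.6964
Sum = 7.729

7.729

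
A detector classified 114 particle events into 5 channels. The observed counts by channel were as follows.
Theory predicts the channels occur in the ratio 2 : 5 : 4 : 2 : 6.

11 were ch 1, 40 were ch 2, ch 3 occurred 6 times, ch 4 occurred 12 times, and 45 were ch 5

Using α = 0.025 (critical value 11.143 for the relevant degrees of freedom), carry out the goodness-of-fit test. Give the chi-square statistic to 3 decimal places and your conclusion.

19.167; reject

Ratio total = 19. Expected counts: 114×2/19 = 12, 114×5/19 = 30, 114×4/19 = 24, 114×2/19 = 12, 114×6/19 = 36.
χ² = (11−12)²/12 + (40−30)²/30 + (6−24)²/24 + (12−12)²/12 + (45−36)²/36
   = 0.0833 + 3.3333 + 13.5000 + 0.0000 + 2.2500
Sum = 19.167
df = 4. Since 19.167 > 11.143, we reject H₀.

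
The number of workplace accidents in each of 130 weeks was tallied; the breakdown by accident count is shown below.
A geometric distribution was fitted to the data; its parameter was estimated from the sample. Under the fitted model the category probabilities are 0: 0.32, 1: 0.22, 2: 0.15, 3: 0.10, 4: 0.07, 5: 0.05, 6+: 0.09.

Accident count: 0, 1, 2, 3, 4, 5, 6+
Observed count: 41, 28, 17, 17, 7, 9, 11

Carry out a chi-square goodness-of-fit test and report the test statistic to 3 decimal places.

Expected counts E_i = n·p_i: 130×0.32 = 41.6, 130×0.22 = 28.6, 130×0.15 = 19.5, 130×0.10 = 13, 130×0.07 = 9.1, 130×0.05 = 6.5, 130×0.09 = 11.7.
0: (41 − 41.6)²/41.6 = 0.36/41.6 = 0.0087
1: (28 − 28.6)²/28.6 = 0.36/28.6 = 0.0126
2: (17 − 19.5)²/19.5 = 6.25/19.5 = 0.3205
3: (17 − 13)²/13 = 16/13 = 1.2308
4: (7 − 9.1)²/9.1 = 4.41/9.1 = 0.4846
5: (9 − 6.5)²/6.5 = 6.25/6.5 = 0.9615
6+: (11 − 11.7)²/11.7 = 0.49/11.7 = 0.0419
Sum = 3.061

3.061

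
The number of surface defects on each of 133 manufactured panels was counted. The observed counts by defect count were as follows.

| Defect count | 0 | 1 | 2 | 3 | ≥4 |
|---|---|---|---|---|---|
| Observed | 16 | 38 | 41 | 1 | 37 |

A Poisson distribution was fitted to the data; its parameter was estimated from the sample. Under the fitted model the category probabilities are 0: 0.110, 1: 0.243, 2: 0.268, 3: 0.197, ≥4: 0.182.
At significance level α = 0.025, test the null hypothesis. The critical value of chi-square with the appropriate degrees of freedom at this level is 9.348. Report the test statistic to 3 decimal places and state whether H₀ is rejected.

32.933; reject

Expected counts E_i = n·p_i: 133×0.110 = 14.63, 133×0.243 = 32.319, 133×0.268 = 35.644, 133×0.197 = 26.201, 133×0.182 = 24.206.
χ² = (16−14.63)²/14.63 + (38−32.319)²/32.319 + (41−35.644)²/35.644 + (1−26.201)²/26.201 + (37−24.206)²/24.206
   = 0.1283 + 0.9986 + 0.8048 + 24.2392 + 6.7622
Sum = 32.933
df = 3. Since 32.933 > 9.348, we reject H₀.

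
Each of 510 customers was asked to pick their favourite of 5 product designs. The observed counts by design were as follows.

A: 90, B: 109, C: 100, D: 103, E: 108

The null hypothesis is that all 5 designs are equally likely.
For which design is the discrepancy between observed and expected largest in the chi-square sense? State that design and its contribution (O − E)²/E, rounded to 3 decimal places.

Under H₀ each category has probability 1/5, so each expected count is 510/5 = 102.
A: (90 − 102)²/102 = 144/102 = 1.4118
B: (109 − 102)²/102 = 49/102 = 0.4804
C: (100 − 102)²/102 = 4/102 = 0.0392
D: (103 − 102)²/102 = 1/102 = 0.0098
E: (108 − 102)²/102 = 36/102 = 0.3529
The largest term is for A: 1.412.

A, 1.412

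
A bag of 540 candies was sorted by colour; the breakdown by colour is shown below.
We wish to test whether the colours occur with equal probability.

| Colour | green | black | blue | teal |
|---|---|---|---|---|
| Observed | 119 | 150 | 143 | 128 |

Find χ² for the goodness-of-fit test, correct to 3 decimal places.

4.400

Expected count for each of the 4 categories: 540/4 = 135.
χ² = (119−135)²/135 + (150−135)²/135 + (143−135)²/135 + (128−135)²/135
   = 1.8963 + 1.6667 + 0.4741 + 0.3630
Sum = 4.400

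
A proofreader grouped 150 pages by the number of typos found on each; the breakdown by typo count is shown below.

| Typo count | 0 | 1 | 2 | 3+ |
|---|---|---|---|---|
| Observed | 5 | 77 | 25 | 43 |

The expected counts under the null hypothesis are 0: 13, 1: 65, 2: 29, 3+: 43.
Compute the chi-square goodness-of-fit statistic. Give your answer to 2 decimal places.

7.69

χ² = (5−13)²/13 + (77−65)²/65 + (25−29)²/29 + (43−43)²/43
   = 4.923 + 2.215 + 0.552 + 0.000
Sum = 7.69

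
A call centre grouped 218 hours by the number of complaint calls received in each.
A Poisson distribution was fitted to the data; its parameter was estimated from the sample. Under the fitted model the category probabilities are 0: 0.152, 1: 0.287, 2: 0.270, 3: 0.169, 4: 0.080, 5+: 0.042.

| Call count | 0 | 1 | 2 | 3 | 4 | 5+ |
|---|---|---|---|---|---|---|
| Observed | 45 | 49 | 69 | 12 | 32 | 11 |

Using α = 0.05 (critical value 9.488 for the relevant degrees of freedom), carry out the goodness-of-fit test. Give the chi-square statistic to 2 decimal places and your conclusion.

38.21; reject

Expected counts E_i = n·p_i: 218×0.152 = 33.136, 218×0.287 = 62.566, 218×0.270 = 58.86, 218×0.169 = 36.842, 218×0.080 = 17.44, 218×0.042 = 9.156.
cat         O        E   (O−E)²/E
0          45   33.136      4.248
1          49   62.566      2.941
2          69    58.86      1.747
3          12   36.842     16.751
4          32    17.44     12.156
5+         11    9.156      0.371
Sum = 38.21
df = 4. Since 38.21 > 9.488, we reject H₀.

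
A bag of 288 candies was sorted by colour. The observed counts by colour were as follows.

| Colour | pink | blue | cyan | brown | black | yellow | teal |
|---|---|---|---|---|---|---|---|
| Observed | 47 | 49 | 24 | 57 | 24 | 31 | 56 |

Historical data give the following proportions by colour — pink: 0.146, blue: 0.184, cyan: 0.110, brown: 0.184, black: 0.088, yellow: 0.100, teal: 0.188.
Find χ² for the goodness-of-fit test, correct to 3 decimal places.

Expected counts E_i = n·p_i: 288×0.146 = 42.048, 288×0.184 = 52.992, 288×0.110 = 31.68, 288×0.184 = 52.992, 288×0.088 = 25.344, 288×0.100 = 28.8, 288×0.188 = 54.144.
pink: (47 − 42.048)²/42.048 = 24.522304/42.048 = 0.5832
blue: (49 − 52.992)²/52.992 = 15.936064/52.992 = 0.3007
cyan: (24 − 31.68)²/31.68 = 58.9824/31.68 = 1.8618
brown: (57 − 52.992)²/52.992 = 16.064064/52.992 = 0.3031
black: (24 − 25.344)²/25.344 = 1.806336/25.344 = 0.0713
yellow: (31 − 28.8)²/28.8 = 4.84/28.8 = 0.1681
teal: (56 − 54.144)²/54.144 = 3.444736/54.144 = 0.0636
Sum = 3.352

3.352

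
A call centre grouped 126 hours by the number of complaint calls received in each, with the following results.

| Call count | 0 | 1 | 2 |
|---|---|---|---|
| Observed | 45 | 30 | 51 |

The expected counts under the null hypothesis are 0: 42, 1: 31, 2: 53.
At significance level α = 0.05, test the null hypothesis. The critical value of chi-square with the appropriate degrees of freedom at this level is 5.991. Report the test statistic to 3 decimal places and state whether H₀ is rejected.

0: (45 − 42)²/42 = 9/42 = 0.2143
1: (30 − 31)²/31 = 1/31 = 0.0323
2: (51 − 53)²/53 = 4/53 = 0.0755
Sum = 0.322
df = 2. Since 0.322 < 5.991, we do not reject H₀.

0.322; do not reject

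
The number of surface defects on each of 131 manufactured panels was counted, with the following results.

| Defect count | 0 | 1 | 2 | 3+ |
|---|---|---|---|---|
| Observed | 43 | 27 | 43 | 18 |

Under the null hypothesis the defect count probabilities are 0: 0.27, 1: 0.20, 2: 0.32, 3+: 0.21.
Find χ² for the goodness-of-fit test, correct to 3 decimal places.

4.986

Expected counts E_i = n·p_i: 131×0.27 = 35.37, 131×0.20 = 26.2, 131×0.32 = 41.92, 131×0.21 = 27.51.
0: (43 − 35.37)²/35.37 = 58.2169/35.37 = 1.6459
1: (27 − 26.2)²/26.2 = 0.64/26.2 = 0.0244
2: (43 − 41.92)²/41.92 = 1.1664/41.92 = 0.0278
3+: (18 − 27.51)²/27.51 = 90.4401/27.51 = 3.2875
Sum = 4.986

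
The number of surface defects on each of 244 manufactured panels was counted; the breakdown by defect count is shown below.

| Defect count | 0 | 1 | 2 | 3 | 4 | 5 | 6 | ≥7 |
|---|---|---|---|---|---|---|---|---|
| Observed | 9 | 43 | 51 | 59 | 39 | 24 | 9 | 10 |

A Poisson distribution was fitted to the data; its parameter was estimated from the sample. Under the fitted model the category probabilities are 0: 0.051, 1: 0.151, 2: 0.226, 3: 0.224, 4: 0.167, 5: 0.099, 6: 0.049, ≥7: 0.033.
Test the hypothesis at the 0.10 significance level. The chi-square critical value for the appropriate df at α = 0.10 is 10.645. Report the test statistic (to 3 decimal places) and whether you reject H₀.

3.917; do not reject

Expected counts E_i = n·p_i: 244×0.051 = 12.444, 244×0.151 = 36.844, 244×0.226 = 55.144, 244×0.224 = 54.656, 244×0.167 = 40.748, 244×0.099 = 24.156, 244×0.049 = 11.956, 244×0.033 = 8.052.
0: (9 − 12.444)²/12.444 = 11.861136/12.444 = 0.9532
1: (43 − 36.844)²/36.844 = 37.896336/36.844 = 1.0286
2: (51 − 55.144)²/55.144 = 17.172736/55.144 = 0.3114
3: (59 − 54.656)²/54.656 = 18.870336/54.656 = 0.3453
4: (39 − 40.748)²/40.748 = 3.055504/40.748 = 0.0750
5: (24 − 24.156)²/24.156 = 0.024336/24.156 = 0.0010
6: (9 − 11.956)²/11.956 = 8.737936/11.956 = 0.7308
≥7: (10 − 8.052)²/8.052 = 3.794704/8.052 = 0.4713
Sum = 3.917
df = 6. Since 3.917 < 10.645, we do not reject H₀.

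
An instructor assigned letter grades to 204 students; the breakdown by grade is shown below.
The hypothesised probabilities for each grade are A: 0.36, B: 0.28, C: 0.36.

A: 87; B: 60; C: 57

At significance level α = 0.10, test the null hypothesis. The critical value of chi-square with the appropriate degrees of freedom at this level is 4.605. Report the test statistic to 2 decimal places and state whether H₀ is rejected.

6.33; reject

Expected counts E_i = n·p_i: 204×0.36 = 73.44, 204×0.28 = 57.12, 204×0.36 = 73.44.
A: (87 − 73.44)²/73.44 = 183.8736/73.44 = 2.504
B: (60 − 57.12)²/57.12 = 8.2944/57.12 = 0.145
C: (57 − 73.44)²/73.44 = 270.2736/73.44 = 3.680
Sum = 6.33
df = 2. Since 6.33 > 4.605, we reject H₀.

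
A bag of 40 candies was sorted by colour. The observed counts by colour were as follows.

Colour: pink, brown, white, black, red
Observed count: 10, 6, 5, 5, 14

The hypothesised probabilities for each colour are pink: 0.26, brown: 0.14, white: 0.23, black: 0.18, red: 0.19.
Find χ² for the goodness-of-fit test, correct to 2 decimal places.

8.02

Expected counts E_i = n·p_i: 40×0.26 = 10.4, 40×0.14 = 5.6, 40×0.23 = 9.2, 40×0.18 = 7.2, 40×0.19 = 7.6.
χ² = (10−10.4)²/10.4 + (6−5.6)²/5.6 + (5−9.2)²/9.2 + (5−7.2)²/7.2 + (14−7.6)²/7.6
   = 0.015 + 0.029 + 1.917 + 0.672 + 5.389
Sum = 8.02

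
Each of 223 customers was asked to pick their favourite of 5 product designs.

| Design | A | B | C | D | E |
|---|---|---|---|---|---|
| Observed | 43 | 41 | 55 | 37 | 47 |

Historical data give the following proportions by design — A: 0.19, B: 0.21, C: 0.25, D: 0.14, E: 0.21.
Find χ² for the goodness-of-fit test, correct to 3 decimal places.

Expected counts E_i = n·p_i: 223×0.19 = 42.37, 223×0.21 = 46.83, 223×0.25 = 55.75, 223×0.14 = 31.22, 223×0.21 = 46.83.
χ² = (43−42.37)²/42.37 + (41−46.83)²/46.83 + (55−55.75)²/55.75 + (37−31.22)²/31.22 + (47−46.83)²/46.83
   = 0.0094 + 0.7258 + 0.0101 + 1.0701 + 0.0006
Sum = 1.816

1.816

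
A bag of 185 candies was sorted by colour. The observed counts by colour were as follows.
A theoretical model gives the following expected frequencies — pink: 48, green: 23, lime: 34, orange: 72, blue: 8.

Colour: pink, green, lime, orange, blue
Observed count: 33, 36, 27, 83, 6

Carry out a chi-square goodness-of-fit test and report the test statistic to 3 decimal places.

15.657

cat         O        E   (O−E)²/E
pink       33       48     4.6875
green      36       23     7.3478
lime       27       34     1.4412
orange     83       72     1.6806
blue        6        8     0.5000
Sum = 15.657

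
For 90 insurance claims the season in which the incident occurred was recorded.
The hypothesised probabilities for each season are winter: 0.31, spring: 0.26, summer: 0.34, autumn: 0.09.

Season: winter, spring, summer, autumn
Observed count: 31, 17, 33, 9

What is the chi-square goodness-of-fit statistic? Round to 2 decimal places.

2.38

Expected counts E_i = n·p_i: 90×0.31 = 27.9, 90×0.26 = 23.4, 90×0.34 = 30.6, 90×0.09 = 8.1.
winter: (31 − 27.9)²/27.9 = 9.61/27.9 = 0.344
spring: (17 − 23.4)²/23.4 = 40.96/23.4 = 1.750
summer: (33 − 30.6)²/30.6 = 5.76/30.6 = 0.188
autumn: (9 − 8.1)²/8.1 = 0.81/8.1 = 0.100
Sum = 2.38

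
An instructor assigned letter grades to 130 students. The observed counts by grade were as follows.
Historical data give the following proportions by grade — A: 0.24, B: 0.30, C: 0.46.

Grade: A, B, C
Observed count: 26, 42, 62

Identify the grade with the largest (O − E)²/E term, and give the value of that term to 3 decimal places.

A, 0.867

Expected counts E_i = n·p_i: 130×0.24 = 31.2, 130×0.30 = 39, 130×0.46 = 59.8.
χ² = (26−31.2)²/31.2 + (42−39)²/39 + (62−59.8)²/59.8
   = 0.8667 + 0.2308 + 0.0809
The largest term is for A: 0.867.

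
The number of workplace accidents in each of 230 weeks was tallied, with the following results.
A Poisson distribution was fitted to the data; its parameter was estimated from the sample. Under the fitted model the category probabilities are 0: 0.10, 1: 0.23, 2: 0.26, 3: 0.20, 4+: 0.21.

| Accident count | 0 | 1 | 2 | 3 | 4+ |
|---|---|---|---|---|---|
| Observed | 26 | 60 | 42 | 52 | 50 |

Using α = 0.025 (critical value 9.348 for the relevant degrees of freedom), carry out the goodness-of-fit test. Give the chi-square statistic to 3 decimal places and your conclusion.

7.485; do not reject

Expected counts E_i = n·p_i: 230×0.10 = 23, 230×0.23 = 52.9, 230×0.26 = 59.8, 230×0.20 = 46, 230×0.21 = 48.3.
cat         O        E   (O−E)²/E
0          26       23     0.3913
1          60     52.9     0.9529
2          42     59.8     5.2983
3          52       46     0.7826
4+         50     48.3     0.0598
Sum = 7.485
df = 3. Since 7.485 < 9.348, we do not reject H₀.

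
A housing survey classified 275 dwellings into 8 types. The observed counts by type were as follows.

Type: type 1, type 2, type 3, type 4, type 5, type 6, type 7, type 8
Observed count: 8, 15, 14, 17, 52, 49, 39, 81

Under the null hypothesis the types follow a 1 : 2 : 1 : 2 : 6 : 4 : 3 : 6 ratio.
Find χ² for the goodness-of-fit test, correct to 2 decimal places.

Ratio total = 25. Expected counts: 275×1/25 = 11, 275×2/25 = 22, 275×1/25 = 11, 275×2/25 = 22, 275×6/25 = 66, 275×4/25 = 44, 275×3/25 = 33, 275×6/25 = 66.
cat         O        E   (O−E)²/E
type 1      8       11      0.818
type 2     15       22      2.227
type 3     14       11      0.818
type 4     17       22      1.136
type 5     52       66      2.970
type 6     49       44      0.568
type 7     39       33      1.091
type 8     81       66      3.409
Sum = 13.04

13.04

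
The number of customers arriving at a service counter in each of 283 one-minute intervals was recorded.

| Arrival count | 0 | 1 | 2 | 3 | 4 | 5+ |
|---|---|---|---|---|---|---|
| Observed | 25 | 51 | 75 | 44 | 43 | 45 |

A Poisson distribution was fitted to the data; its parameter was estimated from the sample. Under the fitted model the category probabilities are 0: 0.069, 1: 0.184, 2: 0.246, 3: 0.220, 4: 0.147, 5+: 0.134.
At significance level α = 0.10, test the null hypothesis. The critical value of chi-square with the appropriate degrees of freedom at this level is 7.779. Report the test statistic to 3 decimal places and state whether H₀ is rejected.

8.696; reject

Expected counts E_i = n·p_i: 283×0.069 = 19.527, 283×0.184 = 52.072, 283×0.246 = 69.618, 283×0.220 = 62.26, 283×0.147 = 41.601, 283×0.134 = 37.922.
0: (25 − 19.527)²/19.527 = 29.953729/19.527 = 1.5340
1: (51 − 52.072)²/52.072 = 1.149184/52.072 = 0.0221
2: (75 − 69.618)²/69.618 = 28.965924/69.618 = 0.4161
3: (44 − 62.26)²/62.26 = 333.4276/62.26 = 5.3554
4: (43 − 41.601)²/41.601 = 1.957201/41.601 = 0.0470
5+: (45 − 37.922)²/37.922 = 50.098084/37.922 = 1.3211
Sum = 8.696
df = 4. Since 8.696 > 7.779, we reject H₀.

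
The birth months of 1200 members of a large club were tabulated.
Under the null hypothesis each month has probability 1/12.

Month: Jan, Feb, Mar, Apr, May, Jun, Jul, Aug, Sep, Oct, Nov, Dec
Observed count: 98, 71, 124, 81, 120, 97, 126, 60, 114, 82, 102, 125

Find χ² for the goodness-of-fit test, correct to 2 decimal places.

56.16

Under H₀ each category has probability 1/12, so each expected count is 1200/12 = 100.
χ² = (98−100)²/100 + (71−100)²/100 + (124−100)²/100 + (81−100)²/100 + (120−100)²/100 + (97−100)²/100 + (126−100)²/100 + (60−100)²/100 + (114−100)²/100 + (82−100)²/100 + (102−100)²/100 + (125−100)²/100
   = 0.040 + 8.410 + 5.760 + 3.610 + 4.000 + 0.090 + 6.760 + 16.000 + 1.960 + 3.240 + 0.040 + 6.250
Sum = 56.16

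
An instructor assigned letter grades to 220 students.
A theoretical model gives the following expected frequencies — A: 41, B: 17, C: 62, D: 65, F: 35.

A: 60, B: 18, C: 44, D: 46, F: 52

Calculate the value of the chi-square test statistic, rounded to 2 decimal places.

A: (60 − 41)²/41 = 361/41 = 8.805
B: (18 − 17)²/17 = 1/17 = 0.059
C: (44 − 62)²/62 = 324/62 = 5.226
D: (46 − 65)²/65 = 361/65 = 5.554
F: (52 − 35)²/35 = 289/35 = 8.257
Sum = 27.90

27.90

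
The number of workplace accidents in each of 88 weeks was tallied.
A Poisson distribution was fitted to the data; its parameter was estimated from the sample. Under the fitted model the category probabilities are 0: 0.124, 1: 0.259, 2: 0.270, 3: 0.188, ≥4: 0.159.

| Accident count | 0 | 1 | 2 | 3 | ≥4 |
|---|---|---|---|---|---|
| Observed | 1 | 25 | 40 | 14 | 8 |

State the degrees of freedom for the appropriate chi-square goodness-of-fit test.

3

There are k = 5 categories and 1 parameter estimated from the data, so df = 5 − 1 − 1 = 3.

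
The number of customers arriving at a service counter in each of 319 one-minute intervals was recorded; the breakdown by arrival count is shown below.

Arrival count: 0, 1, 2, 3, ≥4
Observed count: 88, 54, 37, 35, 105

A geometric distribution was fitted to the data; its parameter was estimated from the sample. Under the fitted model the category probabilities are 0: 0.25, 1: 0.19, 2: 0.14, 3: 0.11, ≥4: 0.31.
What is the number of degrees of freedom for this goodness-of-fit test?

3

There are k = 5 categories and 1 parameter estimated from the data, so df = 5 − 1 − 1 = 3.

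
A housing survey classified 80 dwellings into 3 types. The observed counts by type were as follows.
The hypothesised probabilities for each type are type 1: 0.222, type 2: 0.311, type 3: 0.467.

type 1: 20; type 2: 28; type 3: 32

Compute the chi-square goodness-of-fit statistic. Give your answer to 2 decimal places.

1.44

Expected counts E_i = n·p_i: 80×0.222 = 17.76, 80×0.311 = 24.88, 80×0.467 = 37.36.
type 1: (20 − 17.76)²/17.76 = 5.0176/17.76 = 0.283
type 2: (28 − 24.88)²/24.88 = 9.7344/24.88 = 0.391
type 3: (32 − 37.36)²/37.36 = 28.7296/37.36 = 0.769
Sum = 1.44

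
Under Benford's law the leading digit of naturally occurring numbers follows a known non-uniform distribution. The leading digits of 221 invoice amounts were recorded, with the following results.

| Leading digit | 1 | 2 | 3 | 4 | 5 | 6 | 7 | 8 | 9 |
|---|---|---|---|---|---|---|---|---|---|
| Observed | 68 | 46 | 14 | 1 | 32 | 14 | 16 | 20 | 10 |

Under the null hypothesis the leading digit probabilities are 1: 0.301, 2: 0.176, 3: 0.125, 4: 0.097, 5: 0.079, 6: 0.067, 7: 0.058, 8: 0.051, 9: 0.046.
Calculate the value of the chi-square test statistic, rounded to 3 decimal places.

Expected counts E_i = n·p_i: 221×0.301 = 66.521, 221×0.176 = 38.896, 221×0.125 = 27.625, 221×0.097 = 21.437, 221×0.079 = 17.459, 221×0.067 = 14.807, 221×0.058 = 12.818, 221×0.051 = 11.271, 221×0.046 = 10.166.
cat         O        E   (O−E)²/E
1          68   66.521     0.0329
2          46   38.896     1.2975
3          14   27.625     6.7200
4           1   21.437    19.4836
5          32   17.459    12.1107
6          14   14.807     0.0440
7          16   12.818     0.7899
8          20   11.271     6.7603
9          10   10.166     0.0027
Sum = 47.242

47.242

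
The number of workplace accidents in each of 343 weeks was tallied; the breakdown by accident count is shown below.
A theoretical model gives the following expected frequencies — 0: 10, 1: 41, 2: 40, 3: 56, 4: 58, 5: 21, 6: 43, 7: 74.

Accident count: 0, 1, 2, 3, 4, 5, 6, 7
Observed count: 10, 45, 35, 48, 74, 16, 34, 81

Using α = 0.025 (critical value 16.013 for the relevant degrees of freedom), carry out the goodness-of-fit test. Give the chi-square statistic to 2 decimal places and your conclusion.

10.31; do not reject

χ² = (10−10)²/10 + (45−41)²/41 + (35−40)²/40 + (48−56)²/56 + (74−58)²/58 + (16−21)²/21 + (34−43)²/43 + (81−74)²/74
   = 0.000 + 0.390 + 0.625 + 1.143 + 4.414 + 1.190 + 1.884 + 0.662
Sum = 10.31
df = 7. Since 10.31 < 16.013, we do not reject H₀.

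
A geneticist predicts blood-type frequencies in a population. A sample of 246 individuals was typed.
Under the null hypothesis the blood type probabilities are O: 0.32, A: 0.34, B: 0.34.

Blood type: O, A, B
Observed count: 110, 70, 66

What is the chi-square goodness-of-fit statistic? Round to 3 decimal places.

18.374

Expected counts E_i = n·p_i: 246×0.32 = 78.72, 246×0.34 = 83.64, 246×0.34 = 83.64.
O: (110 − 78.72)²/78.72 = 978.4384/78.72 = 12.4293
A: (70 − 83.64)²/83.64 = 186.0496/83.64 = 2.2244
B: (66 − 83.64)²/83.64 = 311.1696/83.64 = 3.7203
Sum = 18.374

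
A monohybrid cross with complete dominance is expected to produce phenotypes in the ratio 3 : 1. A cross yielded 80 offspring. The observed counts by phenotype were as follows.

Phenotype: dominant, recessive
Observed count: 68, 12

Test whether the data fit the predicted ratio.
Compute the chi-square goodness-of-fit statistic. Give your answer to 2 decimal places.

4.27

Ratio total = 4. Expected counts: 80×3/4 = 60, 80×1/4 = 20.
cat            O        E   (O−E)²/E
dominant      68       60      1.067
recessive     12       20      3.200
Sum = 4.27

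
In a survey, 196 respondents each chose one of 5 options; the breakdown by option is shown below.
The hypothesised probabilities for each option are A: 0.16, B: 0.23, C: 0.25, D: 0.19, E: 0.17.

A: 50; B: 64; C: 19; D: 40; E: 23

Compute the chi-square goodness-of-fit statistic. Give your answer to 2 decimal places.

Expected counts E_i = n·p_i: 196×0.16 = 31.36, 196×0.23 = 45.08, 196×0.25 = 49, 196×0.19 = 37.24, 196×0.17 = 33.32.
χ² = (50−31.36)²/31.36 + (64−45.08)²/45.08 + (19−49)²/49 + (40−37.24)²/37.24 + (23−33.32)²/33.32
   = 11.079 + 7.941 + 18.367 + 0.205 + 3.196
Sum = 40.79

40.79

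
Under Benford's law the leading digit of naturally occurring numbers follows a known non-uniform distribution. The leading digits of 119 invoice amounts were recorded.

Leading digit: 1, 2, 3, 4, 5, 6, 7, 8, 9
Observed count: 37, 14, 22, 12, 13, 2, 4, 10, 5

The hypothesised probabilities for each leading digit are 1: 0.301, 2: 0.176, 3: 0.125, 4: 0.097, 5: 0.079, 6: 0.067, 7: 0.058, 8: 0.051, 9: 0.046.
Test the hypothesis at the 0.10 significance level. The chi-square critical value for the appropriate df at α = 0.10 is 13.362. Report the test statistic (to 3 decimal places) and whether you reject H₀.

Expected counts E_i = n·p_i: 119×0.301 = 35.819, 119×0.176 = 20.944, 119×0.125 = 14.875, 119×0.097 = 11.543, 119×0.079 = 9.401, 119×0.067 = 7.973, 119×0.058 = 6.902, 119×0.051 = 6.069, 119×0.046 = 5.474.
cat         O        E   (O−E)²/E
1          37   35.819     0.0389
2          14   20.944     2.3023
3          22   14.875     3.4128
4          12   11.543     0.0181
5          13    9.401     1.3778
6           2    7.973     4.4747
7           4    6.902     1.2202
8          10    6.069     2.5462
9           5    5.474     0.0410
Sum = 15.432
df = 8. Since 15.432 > 13.362, we reject H₀.

15.432; reject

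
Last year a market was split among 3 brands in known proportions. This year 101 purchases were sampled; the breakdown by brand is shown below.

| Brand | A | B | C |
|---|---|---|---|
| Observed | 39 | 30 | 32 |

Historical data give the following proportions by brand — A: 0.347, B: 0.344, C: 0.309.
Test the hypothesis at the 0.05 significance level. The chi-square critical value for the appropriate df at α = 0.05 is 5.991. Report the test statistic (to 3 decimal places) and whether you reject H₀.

Expected counts E_i = n·p_i: 101×0.347 = 35.047, 101×0.344 = 34.744, 101×0.309 = 31.209.
cat         O        E   (O−E)²/E
A          39   35.047     0.4459
B          30   34.744     0.6478
C          32   31.209     0.0200
Sum = 1.114
df = 2. Since 1.114 < 5.991, we do not reject H₀.

1.114; do not reject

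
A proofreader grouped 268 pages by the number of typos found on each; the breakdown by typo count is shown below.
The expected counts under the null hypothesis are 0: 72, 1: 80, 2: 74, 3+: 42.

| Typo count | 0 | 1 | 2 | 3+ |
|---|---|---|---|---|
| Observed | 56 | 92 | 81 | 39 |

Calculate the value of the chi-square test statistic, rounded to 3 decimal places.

χ² = (56−72)²/72 + (92−80)²/80 + (81−74)²/74 + (39−42)²/42
   = 3.5556 + 1.8000 + 0.6622 + 0.2143
Sum = 6.232

6.232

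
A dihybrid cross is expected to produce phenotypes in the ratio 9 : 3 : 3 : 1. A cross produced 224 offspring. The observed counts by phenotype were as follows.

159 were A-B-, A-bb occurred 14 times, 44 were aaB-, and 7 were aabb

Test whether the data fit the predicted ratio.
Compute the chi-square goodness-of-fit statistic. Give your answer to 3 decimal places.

30.905

Ratio total = 16. Expected counts: 224×9/16 = 126, 224×3/16 = 42, 224×3/16 = 42, 224×1/16 = 14.
cat         O        E   (O−E)²/E
A-B-      159      126     8.6429
A-bb       14       42    18.6667
aaB-       44       42     0.0952
aabb        7       14     3.5000
Sum = 30.905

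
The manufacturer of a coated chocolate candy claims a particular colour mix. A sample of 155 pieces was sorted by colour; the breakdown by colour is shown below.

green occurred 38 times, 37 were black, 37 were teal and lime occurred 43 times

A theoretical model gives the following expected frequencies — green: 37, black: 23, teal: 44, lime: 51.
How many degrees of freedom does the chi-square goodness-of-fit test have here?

3

There are k = 4 categories and no parameters were estimated from the data, so df = 4 − 1 = 3.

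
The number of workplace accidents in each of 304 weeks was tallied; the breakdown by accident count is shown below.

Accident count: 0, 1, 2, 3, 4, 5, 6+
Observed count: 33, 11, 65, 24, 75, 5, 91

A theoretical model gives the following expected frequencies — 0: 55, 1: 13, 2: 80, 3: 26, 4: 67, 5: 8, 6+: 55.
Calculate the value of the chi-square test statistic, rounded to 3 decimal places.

0: (33 − 55)²/55 = 484/55 = 8.8000
1: (11 − 13)²/13 = 4/13 = 0.3077
2: (65 − 80)²/80 = 225/80 = 2.8125
3: (24 − 26)²/26 = 4/26 = 0.1538
4: (75 − 67)²/67 = 64/67 = 0.9552
5: (5 − 8)²/8 = 9/8 = 1.1250
6+: (91 − 55)²/55 = 1296/55 = 23.5636
Sum = 37.718

37.718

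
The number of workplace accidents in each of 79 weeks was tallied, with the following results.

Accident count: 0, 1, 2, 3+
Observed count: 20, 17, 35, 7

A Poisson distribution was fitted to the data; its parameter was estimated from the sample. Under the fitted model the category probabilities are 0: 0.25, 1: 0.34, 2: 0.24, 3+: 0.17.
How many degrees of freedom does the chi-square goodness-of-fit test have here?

2

There are k = 4 categories and 1 parameter estimated from the data, so df = 4 − 1 − 1 = 2.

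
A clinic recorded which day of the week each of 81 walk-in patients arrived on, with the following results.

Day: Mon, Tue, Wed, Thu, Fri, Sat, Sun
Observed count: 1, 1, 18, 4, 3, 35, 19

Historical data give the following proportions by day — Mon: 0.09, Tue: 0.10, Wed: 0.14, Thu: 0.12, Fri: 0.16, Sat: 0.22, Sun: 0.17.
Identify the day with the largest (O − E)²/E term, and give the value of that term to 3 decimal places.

Sat, 16.563

Expected counts E_i = n·p_i: 81×0.09 = 7.29, 81×0.10 = 8.1, 81×0.14 = 11.34, 81×0.12 = 9.72, 81×0.16 = 12.96, 81×0.22 = 17.82, 81×0.17 = 13.77.
Mon: (1 − 7.29)²/7.29 = 39.5641/7.29 = 5.4272
Tue: (1 − 8.1)²/8.1 = 50.41/8.1 = 6.2235
Wed: (18 − 11.34)²/11.34 = 44.3556/11.34 = 3.9114
Thu: (4 − 9.72)²/9.72 = 32.7184/9.72 = 3.3661
Fri: (3 − 12.96)²/12.96 = 99.2016/12.96 = 7.6544
Sat: (35 − 17.82)²/17.82 = 295.1524/17.82 = 16.5630
Sun: (19 − 13.77)²/13.77 = 27.3529/13.77 = 1.9864
The largest term is for Sat: 16.563.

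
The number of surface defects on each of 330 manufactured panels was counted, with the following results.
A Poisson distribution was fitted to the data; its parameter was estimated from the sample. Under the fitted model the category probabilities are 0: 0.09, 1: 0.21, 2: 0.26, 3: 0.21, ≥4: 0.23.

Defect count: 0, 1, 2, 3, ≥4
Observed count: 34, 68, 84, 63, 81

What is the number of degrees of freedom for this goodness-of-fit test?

3

There are k = 5 categories and 1 parameter estimated from the data, so df = 5 − 1 − 1 = 3.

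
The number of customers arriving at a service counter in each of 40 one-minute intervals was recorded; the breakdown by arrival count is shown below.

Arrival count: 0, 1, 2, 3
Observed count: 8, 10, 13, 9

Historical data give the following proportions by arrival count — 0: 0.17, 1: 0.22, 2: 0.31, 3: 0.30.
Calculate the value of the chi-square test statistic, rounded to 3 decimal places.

Expected counts E_i = n·p_i: 40×0.17 = 6.8, 40×0.22 = 8.8, 40×0.31 = 12.4, 40×0.30 = 12.
χ² = (8−6.8)²/6.8 + (10−8.8)²/8.8 + (13−12.4)²/12.4 + (9−12)²/12
   = 0.2118 + 0.1636 + 0.0290 + 0.7500
Sum = 1.154

1.154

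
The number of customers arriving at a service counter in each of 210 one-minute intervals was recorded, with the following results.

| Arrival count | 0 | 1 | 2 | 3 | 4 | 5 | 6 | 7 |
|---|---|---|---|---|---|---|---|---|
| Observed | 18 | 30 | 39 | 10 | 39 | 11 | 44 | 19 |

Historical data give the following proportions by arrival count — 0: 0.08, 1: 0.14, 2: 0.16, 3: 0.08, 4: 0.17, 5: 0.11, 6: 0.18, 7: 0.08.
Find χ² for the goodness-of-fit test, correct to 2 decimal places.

11.67

Expected counts E_i = n·p_i: 210×0.08 = 16.8, 210×0.14 = 29.4, 210×0.16 = 33.6, 210×0.08 = 16.8, 210×0.17 = 35.7, 210×0.11 = 23.1, 210×0.18 = 37.8, 210×0.08 = 16.8.
cat         O        E   (O−E)²/E
0          18     16.8      0.086
1          30     29.4      0.012
2          39     33.6      0.868
3          10     16.8      2.752
4          39     35.7      0.305
5          11     23.1      6.338
6          44     37.8      1.017
7          19     16.8      0.288
Sum = 11.67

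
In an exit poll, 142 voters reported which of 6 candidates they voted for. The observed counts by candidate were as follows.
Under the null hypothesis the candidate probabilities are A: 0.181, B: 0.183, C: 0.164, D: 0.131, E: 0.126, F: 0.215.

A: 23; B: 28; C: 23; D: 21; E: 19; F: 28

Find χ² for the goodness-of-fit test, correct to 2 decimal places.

1.03

Expected counts E_i = n·p_i: 142×0.181 = 25.702, 142×0.183 = 25.986, 142×0.164 = 23.288, 142×0.131 = 18.602, 142×0.126 = 17.892, 142×0.215 = 30.53.
χ² = (23−25.702)²/25.702 + (28−25.986)²/25.986 + (23−23.288)²/23.288 + (21−18.602)²/18.602 + (19−17.892)²/17.892 + (28−30.53)²/30.53
   = 0.284 + 0.156 + 0.004 + 0.309 + 0.069 + 0.210
Sum = 1.03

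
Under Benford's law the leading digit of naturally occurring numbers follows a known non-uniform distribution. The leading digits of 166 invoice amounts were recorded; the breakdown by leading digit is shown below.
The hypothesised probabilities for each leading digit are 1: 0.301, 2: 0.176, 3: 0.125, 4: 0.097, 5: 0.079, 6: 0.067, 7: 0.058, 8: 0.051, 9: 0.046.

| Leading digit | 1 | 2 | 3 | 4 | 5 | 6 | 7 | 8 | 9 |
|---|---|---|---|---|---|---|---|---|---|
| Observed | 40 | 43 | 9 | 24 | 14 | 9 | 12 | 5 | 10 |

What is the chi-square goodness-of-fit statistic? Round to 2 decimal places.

22.22

Expected counts E_i = n·p_i: 166×0.301 = 49.966, 166×0.176 = 29.216, 166×0.125 = 20.75, 166×0.097 = 16.102, 166×0.079 = 13.114, 166×0.067 = 11.122, 166×0.058 = 9.628, 166×0.051 = 8.466, 166×0.046 = 7.636.
1: (40 − 49.966)²/49.966 = 99.321156/49.966 = 1.988
2: (43 − 29.216)²/29.216 = 189.998656/29.216 = 6.503
3: (9 − 20.75)²/20.75 = 138.0625/20.75 = 6.654
4: (24 − 16.102)²/16.102 = 62.378404/16.102 = 3.874
5: (14 − 13.114)²/13.114 = 0.784996/13.114 = 0.060
6: (9 − 11.122)²/11.122 = 4.502884/11.122 = 0.405
7: (12 − 9.628)²/9.628 = 5.626384/9.628 = 0.584
8: (5 − 8.466)²/8.466 = 12.013156/8.466 = 1.419
9: (10 − 7.636)²/7.636 = 5.588496/7.636 = 0.732
Sum = 22.22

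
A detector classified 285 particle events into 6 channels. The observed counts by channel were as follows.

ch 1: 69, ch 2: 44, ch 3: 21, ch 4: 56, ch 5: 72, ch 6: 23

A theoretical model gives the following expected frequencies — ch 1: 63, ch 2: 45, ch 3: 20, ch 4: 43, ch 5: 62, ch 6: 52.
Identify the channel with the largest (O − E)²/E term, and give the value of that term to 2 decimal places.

ch 6, 16.17

cat         O        E   (O−E)²/E
ch 1       69       63      0.571
ch 2       44       45      0.022
ch 3       21       20      0.050
ch 4       56       43      3.930
ch 5       72       62      1.613
ch 6       23       52     16.173
The largest term is for ch 6: 16.17.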